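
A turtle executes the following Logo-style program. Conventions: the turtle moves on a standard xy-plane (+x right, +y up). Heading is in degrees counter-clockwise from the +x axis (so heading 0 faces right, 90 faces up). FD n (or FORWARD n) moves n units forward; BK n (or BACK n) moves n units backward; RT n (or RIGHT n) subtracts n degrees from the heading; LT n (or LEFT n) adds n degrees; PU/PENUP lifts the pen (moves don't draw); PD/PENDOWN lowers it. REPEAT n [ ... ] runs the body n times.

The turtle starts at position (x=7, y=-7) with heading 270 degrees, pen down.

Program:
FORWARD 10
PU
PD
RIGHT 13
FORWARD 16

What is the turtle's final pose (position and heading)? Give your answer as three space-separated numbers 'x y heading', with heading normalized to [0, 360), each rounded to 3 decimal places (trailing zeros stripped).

Executing turtle program step by step:
Start: pos=(7,-7), heading=270, pen down
FD 10: (7,-7) -> (7,-17) [heading=270, draw]
PU: pen up
PD: pen down
RT 13: heading 270 -> 257
FD 16: (7,-17) -> (3.401,-32.59) [heading=257, draw]
Final: pos=(3.401,-32.59), heading=257, 2 segment(s) drawn

Answer: 3.401 -32.59 257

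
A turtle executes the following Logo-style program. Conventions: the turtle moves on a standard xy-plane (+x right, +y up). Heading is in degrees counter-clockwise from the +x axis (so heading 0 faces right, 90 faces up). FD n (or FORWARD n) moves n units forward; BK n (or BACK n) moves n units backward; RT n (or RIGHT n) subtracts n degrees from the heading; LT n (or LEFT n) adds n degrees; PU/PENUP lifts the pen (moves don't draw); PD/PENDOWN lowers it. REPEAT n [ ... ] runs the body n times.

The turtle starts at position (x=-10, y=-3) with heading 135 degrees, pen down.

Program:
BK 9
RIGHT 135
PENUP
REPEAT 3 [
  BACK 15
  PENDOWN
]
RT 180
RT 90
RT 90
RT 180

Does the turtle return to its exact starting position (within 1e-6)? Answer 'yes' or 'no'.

Executing turtle program step by step:
Start: pos=(-10,-3), heading=135, pen down
BK 9: (-10,-3) -> (-3.636,-9.364) [heading=135, draw]
RT 135: heading 135 -> 0
PU: pen up
REPEAT 3 [
  -- iteration 1/3 --
  BK 15: (-3.636,-9.364) -> (-18.636,-9.364) [heading=0, move]
  PD: pen down
  -- iteration 2/3 --
  BK 15: (-18.636,-9.364) -> (-33.636,-9.364) [heading=0, draw]
  PD: pen down
  -- iteration 3/3 --
  BK 15: (-33.636,-9.364) -> (-48.636,-9.364) [heading=0, draw]
  PD: pen down
]
RT 180: heading 0 -> 180
RT 90: heading 180 -> 90
RT 90: heading 90 -> 0
RT 180: heading 0 -> 180
Final: pos=(-48.636,-9.364), heading=180, 3 segment(s) drawn

Start position: (-10, -3)
Final position: (-48.636, -9.364)
Distance = 39.157; >= 1e-6 -> NOT closed

Answer: no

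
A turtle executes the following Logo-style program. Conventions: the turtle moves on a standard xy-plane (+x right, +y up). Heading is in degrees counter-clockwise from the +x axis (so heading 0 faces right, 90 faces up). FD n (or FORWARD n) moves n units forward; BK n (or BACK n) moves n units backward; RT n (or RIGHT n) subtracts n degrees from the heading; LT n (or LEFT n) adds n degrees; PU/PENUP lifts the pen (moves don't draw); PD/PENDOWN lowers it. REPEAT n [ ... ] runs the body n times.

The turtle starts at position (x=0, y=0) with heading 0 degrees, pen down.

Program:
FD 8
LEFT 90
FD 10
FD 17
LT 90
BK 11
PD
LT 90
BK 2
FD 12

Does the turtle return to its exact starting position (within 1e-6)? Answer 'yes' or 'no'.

Answer: no

Derivation:
Executing turtle program step by step:
Start: pos=(0,0), heading=0, pen down
FD 8: (0,0) -> (8,0) [heading=0, draw]
LT 90: heading 0 -> 90
FD 10: (8,0) -> (8,10) [heading=90, draw]
FD 17: (8,10) -> (8,27) [heading=90, draw]
LT 90: heading 90 -> 180
BK 11: (8,27) -> (19,27) [heading=180, draw]
PD: pen down
LT 90: heading 180 -> 270
BK 2: (19,27) -> (19,29) [heading=270, draw]
FD 12: (19,29) -> (19,17) [heading=270, draw]
Final: pos=(19,17), heading=270, 6 segment(s) drawn

Start position: (0, 0)
Final position: (19, 17)
Distance = 25.495; >= 1e-6 -> NOT closed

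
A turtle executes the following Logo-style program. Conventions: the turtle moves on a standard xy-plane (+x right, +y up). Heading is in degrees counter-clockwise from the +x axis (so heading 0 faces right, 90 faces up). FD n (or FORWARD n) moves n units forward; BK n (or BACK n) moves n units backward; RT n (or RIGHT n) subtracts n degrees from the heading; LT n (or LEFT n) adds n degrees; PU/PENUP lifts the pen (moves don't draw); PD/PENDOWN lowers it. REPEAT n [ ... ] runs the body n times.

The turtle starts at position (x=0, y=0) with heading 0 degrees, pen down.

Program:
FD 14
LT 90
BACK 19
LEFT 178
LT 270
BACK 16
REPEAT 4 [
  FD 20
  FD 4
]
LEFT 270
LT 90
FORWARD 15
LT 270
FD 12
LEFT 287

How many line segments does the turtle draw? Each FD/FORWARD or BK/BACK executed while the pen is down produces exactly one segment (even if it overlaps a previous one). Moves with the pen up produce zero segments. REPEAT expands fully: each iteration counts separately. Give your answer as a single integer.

Executing turtle program step by step:
Start: pos=(0,0), heading=0, pen down
FD 14: (0,0) -> (14,0) [heading=0, draw]
LT 90: heading 0 -> 90
BK 19: (14,0) -> (14,-19) [heading=90, draw]
LT 178: heading 90 -> 268
LT 270: heading 268 -> 178
BK 16: (14,-19) -> (29.99,-19.558) [heading=178, draw]
REPEAT 4 [
  -- iteration 1/4 --
  FD 20: (29.99,-19.558) -> (10.002,-18.86) [heading=178, draw]
  FD 4: (10.002,-18.86) -> (6.005,-18.721) [heading=178, draw]
  -- iteration 2/4 --
  FD 20: (6.005,-18.721) -> (-13.983,-18.023) [heading=178, draw]
  FD 4: (-13.983,-18.023) -> (-17.981,-17.883) [heading=178, draw]
  -- iteration 3/4 --
  FD 20: (-17.981,-17.883) -> (-37.968,-17.185) [heading=178, draw]
  FD 4: (-37.968,-17.185) -> (-41.966,-17.046) [heading=178, draw]
  -- iteration 4/4 --
  FD 20: (-41.966,-17.046) -> (-61.954,-16.348) [heading=178, draw]
  FD 4: (-61.954,-16.348) -> (-65.951,-16.208) [heading=178, draw]
]
LT 270: heading 178 -> 88
LT 90: heading 88 -> 178
FD 15: (-65.951,-16.208) -> (-80.942,-15.685) [heading=178, draw]
LT 270: heading 178 -> 88
FD 12: (-80.942,-15.685) -> (-80.523,-3.692) [heading=88, draw]
LT 287: heading 88 -> 15
Final: pos=(-80.523,-3.692), heading=15, 13 segment(s) drawn
Segments drawn: 13

Answer: 13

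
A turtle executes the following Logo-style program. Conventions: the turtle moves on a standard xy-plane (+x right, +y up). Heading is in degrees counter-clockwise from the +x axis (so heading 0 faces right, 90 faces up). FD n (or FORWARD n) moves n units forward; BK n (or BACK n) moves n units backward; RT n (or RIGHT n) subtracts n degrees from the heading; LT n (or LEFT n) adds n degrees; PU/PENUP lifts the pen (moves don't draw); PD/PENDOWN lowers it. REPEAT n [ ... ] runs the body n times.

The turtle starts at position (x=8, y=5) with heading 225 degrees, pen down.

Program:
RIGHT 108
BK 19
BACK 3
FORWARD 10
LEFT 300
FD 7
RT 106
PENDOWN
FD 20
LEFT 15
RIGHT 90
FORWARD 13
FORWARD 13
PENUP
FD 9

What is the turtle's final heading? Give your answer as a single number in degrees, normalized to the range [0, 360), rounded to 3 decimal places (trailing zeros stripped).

Answer: 236

Derivation:
Executing turtle program step by step:
Start: pos=(8,5), heading=225, pen down
RT 108: heading 225 -> 117
BK 19: (8,5) -> (16.626,-11.929) [heading=117, draw]
BK 3: (16.626,-11.929) -> (17.988,-14.602) [heading=117, draw]
FD 10: (17.988,-14.602) -> (13.448,-5.692) [heading=117, draw]
LT 300: heading 117 -> 57
FD 7: (13.448,-5.692) -> (17.26,0.179) [heading=57, draw]
RT 106: heading 57 -> 311
PD: pen down
FD 20: (17.26,0.179) -> (30.382,-14.916) [heading=311, draw]
LT 15: heading 311 -> 326
RT 90: heading 326 -> 236
FD 13: (30.382,-14.916) -> (23.112,-25.693) [heading=236, draw]
FD 13: (23.112,-25.693) -> (15.843,-36.471) [heading=236, draw]
PU: pen up
FD 9: (15.843,-36.471) -> (10.81,-43.932) [heading=236, move]
Final: pos=(10.81,-43.932), heading=236, 7 segment(s) drawn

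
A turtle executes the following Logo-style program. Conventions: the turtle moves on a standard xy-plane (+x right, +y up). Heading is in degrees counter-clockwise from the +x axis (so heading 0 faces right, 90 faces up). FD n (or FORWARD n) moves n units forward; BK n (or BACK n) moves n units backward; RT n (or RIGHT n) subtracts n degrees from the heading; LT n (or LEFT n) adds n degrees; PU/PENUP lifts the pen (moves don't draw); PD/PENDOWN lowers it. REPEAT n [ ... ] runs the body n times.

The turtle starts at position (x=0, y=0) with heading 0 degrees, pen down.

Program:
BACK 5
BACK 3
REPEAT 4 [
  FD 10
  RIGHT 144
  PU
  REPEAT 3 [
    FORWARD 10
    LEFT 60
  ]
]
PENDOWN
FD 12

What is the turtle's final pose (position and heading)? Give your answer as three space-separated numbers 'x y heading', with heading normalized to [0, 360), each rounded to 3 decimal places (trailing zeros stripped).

Executing turtle program step by step:
Start: pos=(0,0), heading=0, pen down
BK 5: (0,0) -> (-5,0) [heading=0, draw]
BK 3: (-5,0) -> (-8,0) [heading=0, draw]
REPEAT 4 [
  -- iteration 1/4 --
  FD 10: (-8,0) -> (2,0) [heading=0, draw]
  RT 144: heading 0 -> 216
  PU: pen up
  REPEAT 3 [
    -- iteration 1/3 --
    FD 10: (2,0) -> (-6.09,-5.878) [heading=216, move]
    LT 60: heading 216 -> 276
    -- iteration 2/3 --
    FD 10: (-6.09,-5.878) -> (-5.045,-15.823) [heading=276, move]
    LT 60: heading 276 -> 336
    -- iteration 3/3 --
    FD 10: (-5.045,-15.823) -> (4.091,-19.89) [heading=336, move]
    LT 60: heading 336 -> 36
  ]
  -- iteration 2/4 --
  FD 10: (4.091,-19.89) -> (12.181,-14.013) [heading=36, move]
  RT 144: heading 36 -> 252
  PU: pen up
  REPEAT 3 [
    -- iteration 1/3 --
    FD 10: (12.181,-14.013) -> (9.091,-23.523) [heading=252, move]
    LT 60: heading 252 -> 312
    -- iteration 2/3 --
    FD 10: (9.091,-23.523) -> (15.782,-30.955) [heading=312, move]
    LT 60: heading 312 -> 12
    -- iteration 3/3 --
    FD 10: (15.782,-30.955) -> (25.563,-28.875) [heading=12, move]
    LT 60: heading 12 -> 72
  ]
  -- iteration 3/4 --
  FD 10: (25.563,-28.875) -> (28.654,-19.365) [heading=72, move]
  RT 144: heading 72 -> 288
  PU: pen up
  REPEAT 3 [
    -- iteration 1/3 --
    FD 10: (28.654,-19.365) -> (31.744,-28.875) [heading=288, move]
    LT 60: heading 288 -> 348
    -- iteration 2/3 --
    FD 10: (31.744,-28.875) -> (41.525,-30.955) [heading=348, move]
    LT 60: heading 348 -> 48
    -- iteration 3/3 --
    FD 10: (41.525,-30.955) -> (48.216,-23.523) [heading=48, move]
    LT 60: heading 48 -> 108
  ]
  -- iteration 4/4 --
  FD 10: (48.216,-23.523) -> (45.126,-14.013) [heading=108, move]
  RT 144: heading 108 -> 324
  PU: pen up
  REPEAT 3 [
    -- iteration 1/3 --
    FD 10: (45.126,-14.013) -> (53.216,-19.89) [heading=324, move]
    LT 60: heading 324 -> 24
    -- iteration 2/3 --
    FD 10: (53.216,-19.89) -> (62.352,-15.823) [heading=24, move]
    LT 60: heading 24 -> 84
    -- iteration 3/3 --
    FD 10: (62.352,-15.823) -> (63.397,-5.878) [heading=84, move]
    LT 60: heading 84 -> 144
  ]
]
PD: pen down
FD 12: (63.397,-5.878) -> (53.689,1.176) [heading=144, draw]
Final: pos=(53.689,1.176), heading=144, 4 segment(s) drawn

Answer: 53.689 1.176 144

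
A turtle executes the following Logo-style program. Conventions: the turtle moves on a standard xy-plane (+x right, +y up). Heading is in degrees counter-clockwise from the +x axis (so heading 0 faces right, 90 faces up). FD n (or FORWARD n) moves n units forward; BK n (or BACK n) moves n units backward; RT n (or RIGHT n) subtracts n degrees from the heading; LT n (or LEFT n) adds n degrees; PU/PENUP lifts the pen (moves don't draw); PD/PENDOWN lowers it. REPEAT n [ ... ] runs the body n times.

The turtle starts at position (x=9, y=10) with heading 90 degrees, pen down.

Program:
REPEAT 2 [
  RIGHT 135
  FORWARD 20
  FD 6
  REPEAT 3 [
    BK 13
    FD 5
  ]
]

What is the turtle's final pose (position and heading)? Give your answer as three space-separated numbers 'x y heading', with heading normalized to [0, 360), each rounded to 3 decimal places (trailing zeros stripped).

Answer: 8.414 8.586 180

Derivation:
Executing turtle program step by step:
Start: pos=(9,10), heading=90, pen down
REPEAT 2 [
  -- iteration 1/2 --
  RT 135: heading 90 -> 315
  FD 20: (9,10) -> (23.142,-4.142) [heading=315, draw]
  FD 6: (23.142,-4.142) -> (27.385,-8.385) [heading=315, draw]
  REPEAT 3 [
    -- iteration 1/3 --
    BK 13: (27.385,-8.385) -> (18.192,0.808) [heading=315, draw]
    FD 5: (18.192,0.808) -> (21.728,-2.728) [heading=315, draw]
    -- iteration 2/3 --
    BK 13: (21.728,-2.728) -> (12.536,6.464) [heading=315, draw]
    FD 5: (12.536,6.464) -> (16.071,2.929) [heading=315, draw]
    -- iteration 3/3 --
    BK 13: (16.071,2.929) -> (6.879,12.121) [heading=315, draw]
    FD 5: (6.879,12.121) -> (10.414,8.586) [heading=315, draw]
  ]
  -- iteration 2/2 --
  RT 135: heading 315 -> 180
  FD 20: (10.414,8.586) -> (-9.586,8.586) [heading=180, draw]
  FD 6: (-9.586,8.586) -> (-15.586,8.586) [heading=180, draw]
  REPEAT 3 [
    -- iteration 1/3 --
    BK 13: (-15.586,8.586) -> (-2.586,8.586) [heading=180, draw]
    FD 5: (-2.586,8.586) -> (-7.586,8.586) [heading=180, draw]
    -- iteration 2/3 --
    BK 13: (-7.586,8.586) -> (5.414,8.586) [heading=180, draw]
    FD 5: (5.414,8.586) -> (0.414,8.586) [heading=180, draw]
    -- iteration 3/3 --
    BK 13: (0.414,8.586) -> (13.414,8.586) [heading=180, draw]
    FD 5: (13.414,8.586) -> (8.414,8.586) [heading=180, draw]
  ]
]
Final: pos=(8.414,8.586), heading=180, 16 segment(s) drawn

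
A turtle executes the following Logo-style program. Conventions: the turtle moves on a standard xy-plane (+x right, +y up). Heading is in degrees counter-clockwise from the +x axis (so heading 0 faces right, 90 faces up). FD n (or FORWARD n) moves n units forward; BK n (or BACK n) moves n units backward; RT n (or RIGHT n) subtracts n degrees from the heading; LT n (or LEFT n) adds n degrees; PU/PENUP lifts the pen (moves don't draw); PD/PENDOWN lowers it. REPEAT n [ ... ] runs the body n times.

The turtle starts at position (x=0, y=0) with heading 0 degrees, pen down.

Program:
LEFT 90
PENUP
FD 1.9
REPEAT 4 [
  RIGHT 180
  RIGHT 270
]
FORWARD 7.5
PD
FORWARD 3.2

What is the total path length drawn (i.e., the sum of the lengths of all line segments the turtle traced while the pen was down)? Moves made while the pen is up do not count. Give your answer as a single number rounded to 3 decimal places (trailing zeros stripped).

Executing turtle program step by step:
Start: pos=(0,0), heading=0, pen down
LT 90: heading 0 -> 90
PU: pen up
FD 1.9: (0,0) -> (0,1.9) [heading=90, move]
REPEAT 4 [
  -- iteration 1/4 --
  RT 180: heading 90 -> 270
  RT 270: heading 270 -> 0
  -- iteration 2/4 --
  RT 180: heading 0 -> 180
  RT 270: heading 180 -> 270
  -- iteration 3/4 --
  RT 180: heading 270 -> 90
  RT 270: heading 90 -> 180
  -- iteration 4/4 --
  RT 180: heading 180 -> 0
  RT 270: heading 0 -> 90
]
FD 7.5: (0,1.9) -> (0,9.4) [heading=90, move]
PD: pen down
FD 3.2: (0,9.4) -> (0,12.6) [heading=90, draw]
Final: pos=(0,12.6), heading=90, 1 segment(s) drawn

Segment lengths:
  seg 1: (0,9.4) -> (0,12.6), length = 3.2
Total = 3.2

Answer: 3.2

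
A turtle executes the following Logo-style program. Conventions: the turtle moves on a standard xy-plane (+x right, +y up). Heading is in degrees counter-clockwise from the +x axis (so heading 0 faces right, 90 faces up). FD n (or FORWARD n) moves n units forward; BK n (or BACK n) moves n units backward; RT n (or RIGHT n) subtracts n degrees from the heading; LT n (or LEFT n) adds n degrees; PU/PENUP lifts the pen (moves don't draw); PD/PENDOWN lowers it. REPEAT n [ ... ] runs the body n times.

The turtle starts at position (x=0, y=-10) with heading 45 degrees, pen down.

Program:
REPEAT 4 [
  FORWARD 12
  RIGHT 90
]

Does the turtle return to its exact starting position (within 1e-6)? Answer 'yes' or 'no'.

Executing turtle program step by step:
Start: pos=(0,-10), heading=45, pen down
REPEAT 4 [
  -- iteration 1/4 --
  FD 12: (0,-10) -> (8.485,-1.515) [heading=45, draw]
  RT 90: heading 45 -> 315
  -- iteration 2/4 --
  FD 12: (8.485,-1.515) -> (16.971,-10) [heading=315, draw]
  RT 90: heading 315 -> 225
  -- iteration 3/4 --
  FD 12: (16.971,-10) -> (8.485,-18.485) [heading=225, draw]
  RT 90: heading 225 -> 135
  -- iteration 4/4 --
  FD 12: (8.485,-18.485) -> (0,-10) [heading=135, draw]
  RT 90: heading 135 -> 45
]
Final: pos=(0,-10), heading=45, 4 segment(s) drawn

Start position: (0, -10)
Final position: (0, -10)
Distance = 0; < 1e-6 -> CLOSED

Answer: yes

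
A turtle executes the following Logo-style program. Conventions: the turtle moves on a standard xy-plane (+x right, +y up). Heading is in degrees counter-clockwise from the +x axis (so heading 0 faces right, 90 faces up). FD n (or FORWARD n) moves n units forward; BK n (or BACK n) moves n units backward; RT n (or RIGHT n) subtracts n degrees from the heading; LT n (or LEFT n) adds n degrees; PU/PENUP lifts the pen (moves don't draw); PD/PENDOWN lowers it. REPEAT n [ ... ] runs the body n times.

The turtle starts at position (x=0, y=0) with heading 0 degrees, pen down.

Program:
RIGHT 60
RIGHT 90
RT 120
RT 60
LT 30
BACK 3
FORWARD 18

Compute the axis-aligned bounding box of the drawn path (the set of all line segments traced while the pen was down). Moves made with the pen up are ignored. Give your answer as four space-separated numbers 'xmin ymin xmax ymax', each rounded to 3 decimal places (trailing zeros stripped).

Answer: -1.5 -2.598 7.5 12.99

Derivation:
Executing turtle program step by step:
Start: pos=(0,0), heading=0, pen down
RT 60: heading 0 -> 300
RT 90: heading 300 -> 210
RT 120: heading 210 -> 90
RT 60: heading 90 -> 30
LT 30: heading 30 -> 60
BK 3: (0,0) -> (-1.5,-2.598) [heading=60, draw]
FD 18: (-1.5,-2.598) -> (7.5,12.99) [heading=60, draw]
Final: pos=(7.5,12.99), heading=60, 2 segment(s) drawn

Segment endpoints: x in {-1.5, 0, 7.5}, y in {-2.598, 0, 12.99}
xmin=-1.5, ymin=-2.598, xmax=7.5, ymax=12.99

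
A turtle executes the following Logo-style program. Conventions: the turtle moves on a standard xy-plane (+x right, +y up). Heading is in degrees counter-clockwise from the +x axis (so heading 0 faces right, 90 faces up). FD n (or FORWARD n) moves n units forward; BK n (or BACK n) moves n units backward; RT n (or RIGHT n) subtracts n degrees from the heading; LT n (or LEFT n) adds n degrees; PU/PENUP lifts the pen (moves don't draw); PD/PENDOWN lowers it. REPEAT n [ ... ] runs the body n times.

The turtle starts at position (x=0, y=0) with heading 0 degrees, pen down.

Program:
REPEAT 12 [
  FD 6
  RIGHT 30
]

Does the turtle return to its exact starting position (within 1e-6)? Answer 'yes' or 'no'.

Answer: yes

Derivation:
Executing turtle program step by step:
Start: pos=(0,0), heading=0, pen down
REPEAT 12 [
  -- iteration 1/12 --
  FD 6: (0,0) -> (6,0) [heading=0, draw]
  RT 30: heading 0 -> 330
  -- iteration 2/12 --
  FD 6: (6,0) -> (11.196,-3) [heading=330, draw]
  RT 30: heading 330 -> 300
  -- iteration 3/12 --
  FD 6: (11.196,-3) -> (14.196,-8.196) [heading=300, draw]
  RT 30: heading 300 -> 270
  -- iteration 4/12 --
  FD 6: (14.196,-8.196) -> (14.196,-14.196) [heading=270, draw]
  RT 30: heading 270 -> 240
  -- iteration 5/12 --
  FD 6: (14.196,-14.196) -> (11.196,-19.392) [heading=240, draw]
  RT 30: heading 240 -> 210
  -- iteration 6/12 --
  FD 6: (11.196,-19.392) -> (6,-22.392) [heading=210, draw]
  RT 30: heading 210 -> 180
  -- iteration 7/12 --
  FD 6: (6,-22.392) -> (0,-22.392) [heading=180, draw]
  RT 30: heading 180 -> 150
  -- iteration 8/12 --
  FD 6: (0,-22.392) -> (-5.196,-19.392) [heading=150, draw]
  RT 30: heading 150 -> 120
  -- iteration 9/12 --
  FD 6: (-5.196,-19.392) -> (-8.196,-14.196) [heading=120, draw]
  RT 30: heading 120 -> 90
  -- iteration 10/12 --
  FD 6: (-8.196,-14.196) -> (-8.196,-8.196) [heading=90, draw]
  RT 30: heading 90 -> 60
  -- iteration 11/12 --
  FD 6: (-8.196,-8.196) -> (-5.196,-3) [heading=60, draw]
  RT 30: heading 60 -> 30
  -- iteration 12/12 --
  FD 6: (-5.196,-3) -> (0,0) [heading=30, draw]
  RT 30: heading 30 -> 0
]
Final: pos=(0,0), heading=0, 12 segment(s) drawn

Start position: (0, 0)
Final position: (0, 0)
Distance = 0; < 1e-6 -> CLOSED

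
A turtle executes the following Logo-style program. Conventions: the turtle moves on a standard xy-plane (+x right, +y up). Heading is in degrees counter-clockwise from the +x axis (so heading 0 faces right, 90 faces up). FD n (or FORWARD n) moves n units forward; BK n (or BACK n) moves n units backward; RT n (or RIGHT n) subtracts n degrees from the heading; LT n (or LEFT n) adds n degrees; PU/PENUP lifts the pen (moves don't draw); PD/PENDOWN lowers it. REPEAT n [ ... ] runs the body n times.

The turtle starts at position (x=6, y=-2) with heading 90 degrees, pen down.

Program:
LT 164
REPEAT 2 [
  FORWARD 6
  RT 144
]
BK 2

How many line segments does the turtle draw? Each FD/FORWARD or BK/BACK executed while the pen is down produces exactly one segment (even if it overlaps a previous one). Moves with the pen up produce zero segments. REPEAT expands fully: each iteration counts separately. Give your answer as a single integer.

Answer: 3

Derivation:
Executing turtle program step by step:
Start: pos=(6,-2), heading=90, pen down
LT 164: heading 90 -> 254
REPEAT 2 [
  -- iteration 1/2 --
  FD 6: (6,-2) -> (4.346,-7.768) [heading=254, draw]
  RT 144: heading 254 -> 110
  -- iteration 2/2 --
  FD 6: (4.346,-7.768) -> (2.294,-2.129) [heading=110, draw]
  RT 144: heading 110 -> 326
]
BK 2: (2.294,-2.129) -> (0.636,-1.011) [heading=326, draw]
Final: pos=(0.636,-1.011), heading=326, 3 segment(s) drawn
Segments drawn: 3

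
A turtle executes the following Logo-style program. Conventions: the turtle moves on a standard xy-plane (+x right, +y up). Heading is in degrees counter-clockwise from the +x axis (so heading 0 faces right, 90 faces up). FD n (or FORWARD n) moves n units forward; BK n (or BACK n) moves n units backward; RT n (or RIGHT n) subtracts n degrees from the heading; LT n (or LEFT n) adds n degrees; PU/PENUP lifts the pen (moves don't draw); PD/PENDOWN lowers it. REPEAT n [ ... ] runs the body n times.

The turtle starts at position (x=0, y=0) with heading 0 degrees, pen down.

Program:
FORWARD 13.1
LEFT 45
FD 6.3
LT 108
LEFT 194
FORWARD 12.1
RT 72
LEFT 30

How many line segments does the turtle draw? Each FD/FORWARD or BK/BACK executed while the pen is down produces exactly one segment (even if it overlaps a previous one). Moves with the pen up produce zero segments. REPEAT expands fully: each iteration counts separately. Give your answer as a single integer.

Executing turtle program step by step:
Start: pos=(0,0), heading=0, pen down
FD 13.1: (0,0) -> (13.1,0) [heading=0, draw]
LT 45: heading 0 -> 45
FD 6.3: (13.1,0) -> (17.555,4.455) [heading=45, draw]
LT 108: heading 45 -> 153
LT 194: heading 153 -> 347
FD 12.1: (17.555,4.455) -> (29.345,1.733) [heading=347, draw]
RT 72: heading 347 -> 275
LT 30: heading 275 -> 305
Final: pos=(29.345,1.733), heading=305, 3 segment(s) drawn
Segments drawn: 3

Answer: 3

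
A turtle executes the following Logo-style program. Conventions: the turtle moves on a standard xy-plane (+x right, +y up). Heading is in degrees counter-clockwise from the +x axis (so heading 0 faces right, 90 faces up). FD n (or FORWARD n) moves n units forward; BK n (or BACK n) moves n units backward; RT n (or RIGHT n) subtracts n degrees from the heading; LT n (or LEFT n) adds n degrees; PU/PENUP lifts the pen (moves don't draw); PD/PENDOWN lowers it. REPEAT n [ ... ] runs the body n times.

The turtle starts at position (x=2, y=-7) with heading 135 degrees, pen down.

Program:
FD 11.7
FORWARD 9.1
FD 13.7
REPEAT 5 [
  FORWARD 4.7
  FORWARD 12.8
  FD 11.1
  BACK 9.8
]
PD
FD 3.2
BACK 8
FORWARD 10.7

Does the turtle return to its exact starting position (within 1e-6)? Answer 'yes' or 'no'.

Executing turtle program step by step:
Start: pos=(2,-7), heading=135, pen down
FD 11.7: (2,-7) -> (-6.273,1.273) [heading=135, draw]
FD 9.1: (-6.273,1.273) -> (-12.708,7.708) [heading=135, draw]
FD 13.7: (-12.708,7.708) -> (-22.395,17.395) [heading=135, draw]
REPEAT 5 [
  -- iteration 1/5 --
  FD 4.7: (-22.395,17.395) -> (-25.719,20.719) [heading=135, draw]
  FD 12.8: (-25.719,20.719) -> (-34.77,29.77) [heading=135, draw]
  FD 11.1: (-34.77,29.77) -> (-42.618,37.618) [heading=135, draw]
  BK 9.8: (-42.618,37.618) -> (-35.689,30.689) [heading=135, draw]
  -- iteration 2/5 --
  FD 4.7: (-35.689,30.689) -> (-39.012,34.012) [heading=135, draw]
  FD 12.8: (-39.012,34.012) -> (-48.063,43.063) [heading=135, draw]
  FD 11.1: (-48.063,43.063) -> (-55.912,50.912) [heading=135, draw]
  BK 9.8: (-55.912,50.912) -> (-48.982,43.982) [heading=135, draw]
  -- iteration 3/5 --
  FD 4.7: (-48.982,43.982) -> (-52.306,47.306) [heading=135, draw]
  FD 12.8: (-52.306,47.306) -> (-61.357,56.357) [heading=135, draw]
  FD 11.1: (-61.357,56.357) -> (-69.206,64.206) [heading=135, draw]
  BK 9.8: (-69.206,64.206) -> (-62.276,57.276) [heading=135, draw]
  -- iteration 4/5 --
  FD 4.7: (-62.276,57.276) -> (-65.599,60.599) [heading=135, draw]
  FD 12.8: (-65.599,60.599) -> (-74.65,69.65) [heading=135, draw]
  FD 11.1: (-74.65,69.65) -> (-82.499,77.499) [heading=135, draw]
  BK 9.8: (-82.499,77.499) -> (-75.57,70.57) [heading=135, draw]
  -- iteration 5/5 --
  FD 4.7: (-75.57,70.57) -> (-78.893,73.893) [heading=135, draw]
  FD 12.8: (-78.893,73.893) -> (-87.944,82.944) [heading=135, draw]
  FD 11.1: (-87.944,82.944) -> (-95.793,90.793) [heading=135, draw]
  BK 9.8: (-95.793,90.793) -> (-88.863,83.863) [heading=135, draw]
]
PD: pen down
FD 3.2: (-88.863,83.863) -> (-91.126,86.126) [heading=135, draw]
BK 8: (-91.126,86.126) -> (-85.469,80.469) [heading=135, draw]
FD 10.7: (-85.469,80.469) -> (-93.035,88.035) [heading=135, draw]
Final: pos=(-93.035,88.035), heading=135, 26 segment(s) drawn

Start position: (2, -7)
Final position: (-93.035, 88.035)
Distance = 134.4; >= 1e-6 -> NOT closed

Answer: no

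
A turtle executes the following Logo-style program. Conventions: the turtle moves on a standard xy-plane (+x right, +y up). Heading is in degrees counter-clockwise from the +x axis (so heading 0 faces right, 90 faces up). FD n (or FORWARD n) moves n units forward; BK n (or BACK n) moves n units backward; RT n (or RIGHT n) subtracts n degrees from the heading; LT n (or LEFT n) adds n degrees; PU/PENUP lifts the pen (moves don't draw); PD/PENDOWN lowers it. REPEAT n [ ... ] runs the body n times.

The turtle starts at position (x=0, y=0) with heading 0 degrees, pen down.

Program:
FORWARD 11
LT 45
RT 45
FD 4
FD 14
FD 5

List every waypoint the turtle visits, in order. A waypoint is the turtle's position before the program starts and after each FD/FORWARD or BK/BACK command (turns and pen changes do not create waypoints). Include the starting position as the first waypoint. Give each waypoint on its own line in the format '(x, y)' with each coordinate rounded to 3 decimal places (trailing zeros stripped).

Executing turtle program step by step:
Start: pos=(0,0), heading=0, pen down
FD 11: (0,0) -> (11,0) [heading=0, draw]
LT 45: heading 0 -> 45
RT 45: heading 45 -> 0
FD 4: (11,0) -> (15,0) [heading=0, draw]
FD 14: (15,0) -> (29,0) [heading=0, draw]
FD 5: (29,0) -> (34,0) [heading=0, draw]
Final: pos=(34,0), heading=0, 4 segment(s) drawn
Waypoints (5 total):
(0, 0)
(11, 0)
(15, 0)
(29, 0)
(34, 0)

Answer: (0, 0)
(11, 0)
(15, 0)
(29, 0)
(34, 0)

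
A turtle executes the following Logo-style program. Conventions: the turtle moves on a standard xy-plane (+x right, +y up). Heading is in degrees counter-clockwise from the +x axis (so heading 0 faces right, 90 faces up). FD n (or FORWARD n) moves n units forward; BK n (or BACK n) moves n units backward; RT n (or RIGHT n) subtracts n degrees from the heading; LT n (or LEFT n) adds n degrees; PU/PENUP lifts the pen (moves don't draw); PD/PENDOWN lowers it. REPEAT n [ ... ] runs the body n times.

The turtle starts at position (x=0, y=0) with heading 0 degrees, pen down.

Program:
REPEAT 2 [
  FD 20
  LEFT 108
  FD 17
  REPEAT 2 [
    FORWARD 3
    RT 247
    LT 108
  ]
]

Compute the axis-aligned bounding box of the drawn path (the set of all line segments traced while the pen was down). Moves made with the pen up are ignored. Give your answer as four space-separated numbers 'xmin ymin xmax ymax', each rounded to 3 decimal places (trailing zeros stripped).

Executing turtle program step by step:
Start: pos=(0,0), heading=0, pen down
REPEAT 2 [
  -- iteration 1/2 --
  FD 20: (0,0) -> (20,0) [heading=0, draw]
  LT 108: heading 0 -> 108
  FD 17: (20,0) -> (14.747,16.168) [heading=108, draw]
  REPEAT 2 [
    -- iteration 1/2 --
    FD 3: (14.747,16.168) -> (13.82,19.021) [heading=108, draw]
    RT 247: heading 108 -> 221
    LT 108: heading 221 -> 329
    -- iteration 2/2 --
    FD 3: (13.82,19.021) -> (16.391,17.476) [heading=329, draw]
    RT 247: heading 329 -> 82
    LT 108: heading 82 -> 190
  ]
  -- iteration 2/2 --
  FD 20: (16.391,17.476) -> (-3.305,14.003) [heading=190, draw]
  LT 108: heading 190 -> 298
  FD 17: (-3.305,14.003) -> (4.676,-1.007) [heading=298, draw]
  REPEAT 2 [
    -- iteration 1/2 --
    FD 3: (4.676,-1.007) -> (6.084,-3.656) [heading=298, draw]
    RT 247: heading 298 -> 51
    LT 108: heading 51 -> 159
    -- iteration 2/2 --
    FD 3: (6.084,-3.656) -> (3.284,-2.581) [heading=159, draw]
    RT 247: heading 159 -> 272
    LT 108: heading 272 -> 20
  ]
]
Final: pos=(3.284,-2.581), heading=20, 8 segment(s) drawn

Segment endpoints: x in {-3.305, 0, 3.284, 4.676, 6.084, 13.82, 14.747, 16.391, 20}, y in {-3.656, -2.581, -1.007, 0, 14.003, 16.168, 17.476, 19.021}
xmin=-3.305, ymin=-3.656, xmax=20, ymax=19.021

Answer: -3.305 -3.656 20 19.021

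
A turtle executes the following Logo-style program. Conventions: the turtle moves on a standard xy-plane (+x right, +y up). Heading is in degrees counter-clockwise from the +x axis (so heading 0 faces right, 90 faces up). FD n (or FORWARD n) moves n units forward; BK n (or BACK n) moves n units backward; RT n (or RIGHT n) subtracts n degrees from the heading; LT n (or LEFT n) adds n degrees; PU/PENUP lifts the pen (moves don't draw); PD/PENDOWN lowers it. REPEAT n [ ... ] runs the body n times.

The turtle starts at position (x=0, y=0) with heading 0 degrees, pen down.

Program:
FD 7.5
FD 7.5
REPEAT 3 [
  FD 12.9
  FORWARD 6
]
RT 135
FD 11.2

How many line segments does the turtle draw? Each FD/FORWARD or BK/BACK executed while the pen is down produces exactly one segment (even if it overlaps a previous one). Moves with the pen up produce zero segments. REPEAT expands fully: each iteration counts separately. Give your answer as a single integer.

Answer: 9

Derivation:
Executing turtle program step by step:
Start: pos=(0,0), heading=0, pen down
FD 7.5: (0,0) -> (7.5,0) [heading=0, draw]
FD 7.5: (7.5,0) -> (15,0) [heading=0, draw]
REPEAT 3 [
  -- iteration 1/3 --
  FD 12.9: (15,0) -> (27.9,0) [heading=0, draw]
  FD 6: (27.9,0) -> (33.9,0) [heading=0, draw]
  -- iteration 2/3 --
  FD 12.9: (33.9,0) -> (46.8,0) [heading=0, draw]
  FD 6: (46.8,0) -> (52.8,0) [heading=0, draw]
  -- iteration 3/3 --
  FD 12.9: (52.8,0) -> (65.7,0) [heading=0, draw]
  FD 6: (65.7,0) -> (71.7,0) [heading=0, draw]
]
RT 135: heading 0 -> 225
FD 11.2: (71.7,0) -> (63.78,-7.92) [heading=225, draw]
Final: pos=(63.78,-7.92), heading=225, 9 segment(s) drawn
Segments drawn: 9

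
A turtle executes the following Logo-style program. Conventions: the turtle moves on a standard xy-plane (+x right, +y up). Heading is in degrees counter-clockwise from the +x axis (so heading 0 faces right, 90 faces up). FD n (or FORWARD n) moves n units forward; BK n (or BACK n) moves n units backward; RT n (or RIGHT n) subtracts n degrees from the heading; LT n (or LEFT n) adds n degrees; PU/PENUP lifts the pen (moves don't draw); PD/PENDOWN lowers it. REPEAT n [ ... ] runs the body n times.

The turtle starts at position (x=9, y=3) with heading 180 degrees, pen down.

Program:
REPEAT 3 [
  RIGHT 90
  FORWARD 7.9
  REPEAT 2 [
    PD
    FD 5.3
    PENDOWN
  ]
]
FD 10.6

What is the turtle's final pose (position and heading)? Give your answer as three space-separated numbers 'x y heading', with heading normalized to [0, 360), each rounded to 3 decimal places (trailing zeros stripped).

Answer: 27.5 -7.6 270

Derivation:
Executing turtle program step by step:
Start: pos=(9,3), heading=180, pen down
REPEAT 3 [
  -- iteration 1/3 --
  RT 90: heading 180 -> 90
  FD 7.9: (9,3) -> (9,10.9) [heading=90, draw]
  REPEAT 2 [
    -- iteration 1/2 --
    PD: pen down
    FD 5.3: (9,10.9) -> (9,16.2) [heading=90, draw]
    PD: pen down
    -- iteration 2/2 --
    PD: pen down
    FD 5.3: (9,16.2) -> (9,21.5) [heading=90, draw]
    PD: pen down
  ]
  -- iteration 2/3 --
  RT 90: heading 90 -> 0
  FD 7.9: (9,21.5) -> (16.9,21.5) [heading=0, draw]
  REPEAT 2 [
    -- iteration 1/2 --
    PD: pen down
    FD 5.3: (16.9,21.5) -> (22.2,21.5) [heading=0, draw]
    PD: pen down
    -- iteration 2/2 --
    PD: pen down
    FD 5.3: (22.2,21.5) -> (27.5,21.5) [heading=0, draw]
    PD: pen down
  ]
  -- iteration 3/3 --
  RT 90: heading 0 -> 270
  FD 7.9: (27.5,21.5) -> (27.5,13.6) [heading=270, draw]
  REPEAT 2 [
    -- iteration 1/2 --
    PD: pen down
    FD 5.3: (27.5,13.6) -> (27.5,8.3) [heading=270, draw]
    PD: pen down
    -- iteration 2/2 --
    PD: pen down
    FD 5.3: (27.5,8.3) -> (27.5,3) [heading=270, draw]
    PD: pen down
  ]
]
FD 10.6: (27.5,3) -> (27.5,-7.6) [heading=270, draw]
Final: pos=(27.5,-7.6), heading=270, 10 segment(s) drawn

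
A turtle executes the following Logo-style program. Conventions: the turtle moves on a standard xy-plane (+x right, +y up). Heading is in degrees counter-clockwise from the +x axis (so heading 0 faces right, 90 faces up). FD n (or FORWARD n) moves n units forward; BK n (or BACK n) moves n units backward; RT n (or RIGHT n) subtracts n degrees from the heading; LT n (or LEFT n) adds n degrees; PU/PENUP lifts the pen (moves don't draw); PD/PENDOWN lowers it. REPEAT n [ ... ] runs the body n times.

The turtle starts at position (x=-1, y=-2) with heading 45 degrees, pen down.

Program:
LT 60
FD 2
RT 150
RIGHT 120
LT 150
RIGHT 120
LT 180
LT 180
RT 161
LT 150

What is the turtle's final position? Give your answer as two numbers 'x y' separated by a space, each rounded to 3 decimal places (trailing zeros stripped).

Executing turtle program step by step:
Start: pos=(-1,-2), heading=45, pen down
LT 60: heading 45 -> 105
FD 2: (-1,-2) -> (-1.518,-0.068) [heading=105, draw]
RT 150: heading 105 -> 315
RT 120: heading 315 -> 195
LT 150: heading 195 -> 345
RT 120: heading 345 -> 225
LT 180: heading 225 -> 45
LT 180: heading 45 -> 225
RT 161: heading 225 -> 64
LT 150: heading 64 -> 214
Final: pos=(-1.518,-0.068), heading=214, 1 segment(s) drawn

Answer: -1.518 -0.068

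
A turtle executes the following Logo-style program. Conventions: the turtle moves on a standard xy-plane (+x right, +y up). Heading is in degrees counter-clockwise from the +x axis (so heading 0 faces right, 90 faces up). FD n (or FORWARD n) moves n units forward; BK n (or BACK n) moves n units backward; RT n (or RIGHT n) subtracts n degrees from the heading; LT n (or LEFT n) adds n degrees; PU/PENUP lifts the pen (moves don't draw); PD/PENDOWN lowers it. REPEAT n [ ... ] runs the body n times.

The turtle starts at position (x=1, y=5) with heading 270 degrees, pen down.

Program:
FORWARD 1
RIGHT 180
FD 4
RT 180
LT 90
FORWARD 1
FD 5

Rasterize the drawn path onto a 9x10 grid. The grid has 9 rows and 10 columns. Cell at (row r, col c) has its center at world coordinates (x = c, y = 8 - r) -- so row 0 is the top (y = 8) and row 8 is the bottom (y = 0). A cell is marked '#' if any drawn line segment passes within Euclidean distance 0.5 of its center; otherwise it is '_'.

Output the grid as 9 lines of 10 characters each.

Segment 0: (1,5) -> (1,4)
Segment 1: (1,4) -> (1,8)
Segment 2: (1,8) -> (2,8)
Segment 3: (2,8) -> (7,8)

Answer: _#######__
_#________
_#________
_#________
_#________
__________
__________
__________
__________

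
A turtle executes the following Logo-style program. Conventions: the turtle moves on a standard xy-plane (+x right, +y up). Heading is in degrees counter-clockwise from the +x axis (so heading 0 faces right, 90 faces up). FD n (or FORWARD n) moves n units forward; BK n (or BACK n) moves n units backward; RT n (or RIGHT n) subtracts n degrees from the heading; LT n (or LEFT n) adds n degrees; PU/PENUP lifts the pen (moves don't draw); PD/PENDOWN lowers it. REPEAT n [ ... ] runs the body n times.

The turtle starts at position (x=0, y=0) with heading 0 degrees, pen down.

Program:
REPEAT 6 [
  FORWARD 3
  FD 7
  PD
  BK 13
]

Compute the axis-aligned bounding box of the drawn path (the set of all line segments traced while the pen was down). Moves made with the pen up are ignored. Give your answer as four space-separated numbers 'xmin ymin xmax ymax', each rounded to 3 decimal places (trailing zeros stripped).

Answer: -18 0 10 0

Derivation:
Executing turtle program step by step:
Start: pos=(0,0), heading=0, pen down
REPEAT 6 [
  -- iteration 1/6 --
  FD 3: (0,0) -> (3,0) [heading=0, draw]
  FD 7: (3,0) -> (10,0) [heading=0, draw]
  PD: pen down
  BK 13: (10,0) -> (-3,0) [heading=0, draw]
  -- iteration 2/6 --
  FD 3: (-3,0) -> (0,0) [heading=0, draw]
  FD 7: (0,0) -> (7,0) [heading=0, draw]
  PD: pen down
  BK 13: (7,0) -> (-6,0) [heading=0, draw]
  -- iteration 3/6 --
  FD 3: (-6,0) -> (-3,0) [heading=0, draw]
  FD 7: (-3,0) -> (4,0) [heading=0, draw]
  PD: pen down
  BK 13: (4,0) -> (-9,0) [heading=0, draw]
  -- iteration 4/6 --
  FD 3: (-9,0) -> (-6,0) [heading=0, draw]
  FD 7: (-6,0) -> (1,0) [heading=0, draw]
  PD: pen down
  BK 13: (1,0) -> (-12,0) [heading=0, draw]
  -- iteration 5/6 --
  FD 3: (-12,0) -> (-9,0) [heading=0, draw]
  FD 7: (-9,0) -> (-2,0) [heading=0, draw]
  PD: pen down
  BK 13: (-2,0) -> (-15,0) [heading=0, draw]
  -- iteration 6/6 --
  FD 3: (-15,0) -> (-12,0) [heading=0, draw]
  FD 7: (-12,0) -> (-5,0) [heading=0, draw]
  PD: pen down
  BK 13: (-5,0) -> (-18,0) [heading=0, draw]
]
Final: pos=(-18,0), heading=0, 18 segment(s) drawn

Segment endpoints: x in {-18, -15, -12, -9, -6, -5, -3, -2, 0, 1, 3, 4, 7, 10}, y in {0}
xmin=-18, ymin=0, xmax=10, ymax=0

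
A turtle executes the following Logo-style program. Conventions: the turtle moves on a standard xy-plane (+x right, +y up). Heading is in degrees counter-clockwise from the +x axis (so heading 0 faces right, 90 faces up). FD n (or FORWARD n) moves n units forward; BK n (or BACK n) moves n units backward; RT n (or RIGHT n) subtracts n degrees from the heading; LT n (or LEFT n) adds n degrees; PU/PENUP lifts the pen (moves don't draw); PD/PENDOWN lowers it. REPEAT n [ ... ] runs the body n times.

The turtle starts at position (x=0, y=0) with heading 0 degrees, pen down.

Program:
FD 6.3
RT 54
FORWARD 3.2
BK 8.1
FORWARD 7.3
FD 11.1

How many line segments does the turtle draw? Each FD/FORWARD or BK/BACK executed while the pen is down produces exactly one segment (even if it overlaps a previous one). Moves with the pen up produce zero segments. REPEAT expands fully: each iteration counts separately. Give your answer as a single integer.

Answer: 5

Derivation:
Executing turtle program step by step:
Start: pos=(0,0), heading=0, pen down
FD 6.3: (0,0) -> (6.3,0) [heading=0, draw]
RT 54: heading 0 -> 306
FD 3.2: (6.3,0) -> (8.181,-2.589) [heading=306, draw]
BK 8.1: (8.181,-2.589) -> (3.42,3.964) [heading=306, draw]
FD 7.3: (3.42,3.964) -> (7.711,-1.942) [heading=306, draw]
FD 11.1: (7.711,-1.942) -> (14.235,-10.922) [heading=306, draw]
Final: pos=(14.235,-10.922), heading=306, 5 segment(s) drawn
Segments drawn: 5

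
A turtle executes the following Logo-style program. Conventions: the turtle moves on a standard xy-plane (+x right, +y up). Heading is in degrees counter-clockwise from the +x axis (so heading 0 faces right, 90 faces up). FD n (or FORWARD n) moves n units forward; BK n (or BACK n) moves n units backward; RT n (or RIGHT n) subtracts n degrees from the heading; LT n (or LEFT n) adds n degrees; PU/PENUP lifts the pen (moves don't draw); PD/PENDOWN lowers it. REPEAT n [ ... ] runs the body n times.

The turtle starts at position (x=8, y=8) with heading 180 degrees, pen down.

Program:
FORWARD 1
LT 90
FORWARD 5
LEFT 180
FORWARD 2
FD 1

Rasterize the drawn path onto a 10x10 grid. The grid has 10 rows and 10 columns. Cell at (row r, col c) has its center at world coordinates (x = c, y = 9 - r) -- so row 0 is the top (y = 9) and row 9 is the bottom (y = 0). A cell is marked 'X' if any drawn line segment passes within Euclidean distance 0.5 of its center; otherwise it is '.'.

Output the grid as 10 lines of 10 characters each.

Answer: ..........
.......XX.
.......X..
.......X..
.......X..
.......X..
.......X..
..........
..........
..........

Derivation:
Segment 0: (8,8) -> (7,8)
Segment 1: (7,8) -> (7,3)
Segment 2: (7,3) -> (7,5)
Segment 3: (7,5) -> (7,6)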